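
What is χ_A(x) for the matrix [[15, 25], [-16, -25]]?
χ_A(x) = (x + 5)^2

xI - A = [[x - 15, -25], [16, x + 25]].

Expanding det(xI - A) along the first row:
det(xI - A) = + (x - 15)·det([[x + 25]]) - (-25)·det([[16]]).

Evaluating gives χ_A(x) = x^2 + 10x + 25 = (x + 5)^2.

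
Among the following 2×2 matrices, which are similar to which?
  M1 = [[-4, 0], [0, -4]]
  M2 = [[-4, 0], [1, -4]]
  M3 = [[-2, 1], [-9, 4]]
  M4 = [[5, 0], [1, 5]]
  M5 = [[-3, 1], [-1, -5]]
4 classes: {M1}, {M2, M5}, {M3}, {M4}

Characteristic polynomials: χ_{M1} = (x + 4)^2, χ_{M2} = (x + 4)^2, χ_{M3} = (x - 1)^2, χ_{M4} = (x - 5)^2, χ_{M5} = (x + 4)^2.

{M1}: invariant factors x + 4, x + 4.

{M2, M5}: invariant factors (x + 4)^2.

{M3}: invariant factors (x - 1)^2.

{M4}: invariant factors (x - 5)^2.

Matrices are similar if and only if their invariant-factor lists agree; the partition into similarity classes is {M1}, {M2, M5}, {M3}, {M4}.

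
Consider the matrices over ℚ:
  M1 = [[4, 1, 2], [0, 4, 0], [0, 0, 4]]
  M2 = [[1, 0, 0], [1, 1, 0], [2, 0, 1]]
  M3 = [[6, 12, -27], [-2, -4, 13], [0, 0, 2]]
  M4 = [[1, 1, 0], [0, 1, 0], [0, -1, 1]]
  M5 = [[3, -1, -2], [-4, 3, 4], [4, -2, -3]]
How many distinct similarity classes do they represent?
Characteristic polynomials: χ_{M1} = (x - 4)^3, χ_{M2} = (x - 1)^3, χ_{M3} = x(x - 2)^2, χ_{M4} = (x - 1)^3, χ_{M5} = (x - 1)^3.

{M1}: invariant factors x - 4, (x - 4)^2.

{M2, M4, M5}: invariant factors x - 1, (x - 1)^2.

{M3}: invariant factors x(x - 2)^2.

Matrices are similar if and only if their invariant-factor lists agree; the partition into similarity classes is {M1}, {M2, M4, M5}, {M3}.

3 classes: {M1}, {M2, M4, M5}, {M3}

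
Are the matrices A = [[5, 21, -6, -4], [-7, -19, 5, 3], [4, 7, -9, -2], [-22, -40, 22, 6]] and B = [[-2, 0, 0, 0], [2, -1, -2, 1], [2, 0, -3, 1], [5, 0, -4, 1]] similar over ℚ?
trace(A) = -17 but trace(B) = -5. The trace is a similarity invariant, so A and B are not similar.

No.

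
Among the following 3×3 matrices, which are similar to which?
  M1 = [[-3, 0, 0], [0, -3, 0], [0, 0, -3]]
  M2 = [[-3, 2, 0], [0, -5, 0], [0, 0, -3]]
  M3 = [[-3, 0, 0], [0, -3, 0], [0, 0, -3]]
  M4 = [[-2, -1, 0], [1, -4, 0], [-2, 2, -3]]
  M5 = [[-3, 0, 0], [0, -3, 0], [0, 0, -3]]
3 classes: {M1, M3, M5}, {M2}, {M4}

Characteristic polynomials: χ_{M1} = (x + 3)^3, χ_{M2} = (x + 3)^2(x + 5), χ_{M3} = (x + 3)^3, χ_{M4} = (x + 3)^3, χ_{M5} = (x + 3)^3.

{M1, M3, M5}: invariant factors x + 3, x + 3, x + 3.

{M2}: invariant factors x + 3, (x + 3)(x + 5).

{M4}: invariant factors x + 3, (x + 3)^2.

Matrices are similar if and only if their invariant-factor lists agree; the partition into similarity classes is {M1, M3, M5}, {M2}, {M4}.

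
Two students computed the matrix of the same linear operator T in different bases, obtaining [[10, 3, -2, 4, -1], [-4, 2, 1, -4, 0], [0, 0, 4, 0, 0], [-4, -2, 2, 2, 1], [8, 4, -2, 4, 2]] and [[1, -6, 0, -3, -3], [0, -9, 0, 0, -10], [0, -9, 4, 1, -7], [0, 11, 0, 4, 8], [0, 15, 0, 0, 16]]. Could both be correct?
No.

trace(A) = 20 but trace(B) = 16. The trace is a similarity invariant, so A and B are not similar.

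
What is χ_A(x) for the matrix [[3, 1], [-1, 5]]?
χ_A(x) = (x - 4)^2

xI - A = [[x - 3, -1], [1, x - 5]].

Expanding det(xI - A) along the first row:
det(xI - A) = + (x - 3)·det([[x - 5]]) - (-1)·det([[1]]).

Evaluating gives χ_A(x) = x^2 - 8x + 16 = (x - 4)^2.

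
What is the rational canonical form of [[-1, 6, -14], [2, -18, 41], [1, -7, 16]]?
R = [[0, 0, -1], [1, 0, -3], [0, 1, -3]]

The invariant factors of A (the non-unit diagonal entries of the Smith normal form of xI - A over ℚ[x]) are (x + 1)^3, each dividing the next. The characteristic polynomial is their product, (x + 1)^3.

The rational canonical form is the block-diagonal matrix of companion matrices C(f_i):
R = [[0, 0, -1], [1, 0, -3], [0, 1, -3]].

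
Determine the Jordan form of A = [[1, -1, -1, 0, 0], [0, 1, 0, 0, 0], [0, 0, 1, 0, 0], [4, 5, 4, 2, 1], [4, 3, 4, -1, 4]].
J = [[1, 1, 0, 0, 0], [0, 1, 0, 0, 0], [0, 0, 1, 0, 0], [0, 0, 0, 3, 1], [0, 0, 0, 0, 3]]

The characteristic polynomial is det(xI - A) = (x - 3)^2(x - 1)^3, so the eigenvalues are 1 (algebraic multiplicity 3), 3 (algebraic multiplicity 2).

For λ = 1: rank(A - I) = 3, rank((A - I)^2) = 2. The eigenspace has dimension 5 - 3 = 2, so there are 2 Jordan blocks; the rank sequence gives block sizes [2, 1].

For λ = 3: rank(A - 3I) = 4, rank((A - 3I)^2) = 3. The eigenspace has dimension 5 - 4 = 1, so there is 1 Jordan block; the rank sequence gives block sizes [2].

Assembling the blocks gives the Jordan form J above.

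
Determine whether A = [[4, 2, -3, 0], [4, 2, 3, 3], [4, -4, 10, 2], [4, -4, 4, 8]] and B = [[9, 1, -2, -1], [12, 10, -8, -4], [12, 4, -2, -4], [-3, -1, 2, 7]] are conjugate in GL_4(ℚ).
Both have characteristic polynomial (x - 6)^4 and minimal polynomial (x - 6)^2. But rank(A - 6I) = 2 for A while rank(B - 6I) = 1 for B, so the number of Jordan blocks at λ = 6 differs. A and B are not similar.

No.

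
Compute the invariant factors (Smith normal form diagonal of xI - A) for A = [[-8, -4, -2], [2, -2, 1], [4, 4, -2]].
x + 4, (x + 4)^2

The Jordan structure of A has elementary divisors (x + 4)^2, (x + 4). Arranging the block sizes at each eigenvalue in decreasing order and taking row products gives the invariant factors.

Invariant factors (smallest first, each dividing the next): x + 4, (x + 4)^2.

Check: the last factor (x + 4)^2 is the minimal polynomial, and the product (x + 4)^3 is the characteristic polynomial.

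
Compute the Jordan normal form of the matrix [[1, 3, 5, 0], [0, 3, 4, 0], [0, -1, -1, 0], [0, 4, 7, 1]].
J = [[1, 1, 0, 0], [0, 1, 1, 0], [0, 0, 1, 0], [0, 0, 0, 1]]

The characteristic polynomial is det(xI - A) = (x - 1)^4, so the eigenvalues are 1 (algebraic multiplicity 4).

For λ = 1: rank(A - I) = 2, rank((A - I)^2) = 1, rank((A - I)^3) = 0. The eigenspace has dimension 4 - 2 = 2, so there are 2 Jordan blocks; the rank sequence gives block sizes [3, 1].

Assembling the blocks gives the Jordan form J above.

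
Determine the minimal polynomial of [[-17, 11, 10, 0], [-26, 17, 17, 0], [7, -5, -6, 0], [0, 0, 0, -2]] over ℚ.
m_A(x) = (x + 2)^3

The characteristic polynomial factors as (x + 2)^4. The minimal polynomial is ∏(x - λ)^{k_λ} where k_λ is the size of the largest Jordan block at λ.

For λ = -2: rank(A + 2I) = 2, and the largest Jordan block has size 3 (the smallest k with rank((A + 2I)^k) = rank((A + 2I)^(k+1))).

So m_A(x) = (x + 2)^3.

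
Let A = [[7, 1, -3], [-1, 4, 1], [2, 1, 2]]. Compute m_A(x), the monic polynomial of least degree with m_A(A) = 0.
m_A(x) = (x - 5)(x - 4)^2

The characteristic polynomial factors as (x - 5)(x - 4)^2. The minimal polynomial is ∏(x - λ)^{k_λ} where k_λ is the size of the largest Jordan block at λ.

For λ = 4: rank(A - 4I) = 2, and the largest Jordan block has size 2 (the smallest k with rank((A - 4I)^k) = rank((A - 4I)^(k+1))).
For λ = 5: rank(A - 5I) = 2, and the largest Jordan block has size 1 (the smallest k with rank((A - 5I)^k) = rank((A - 5I)^(k+1))).

So m_A(x) = (x - 5)(x - 4)^2.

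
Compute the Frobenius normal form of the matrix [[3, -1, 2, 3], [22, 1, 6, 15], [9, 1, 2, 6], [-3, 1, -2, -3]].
R = [[0, 0, 0, 0], [1, 0, 0, 4], [0, 1, 0, 3], [0, 0, 1, 3]]

The invariant factors of A (the non-unit diagonal entries of the Smith normal form of xI - A over ℚ[x]) are x(x - 4)(x^2 + x + 1), each dividing the next. The characteristic polynomial is their product, x(x - 4)(x^2 + x + 1).

The rational canonical form is the block-diagonal matrix of companion matrices C(f_i):
R = [[0, 0, 0, 0], [1, 0, 0, 4], [0, 1, 0, 3], [0, 0, 1, 3]].

Note the characteristic polynomial does not split into linear factors over ℚ, so A has no Jordan form over ℚ; the rational canonical form exists over any field.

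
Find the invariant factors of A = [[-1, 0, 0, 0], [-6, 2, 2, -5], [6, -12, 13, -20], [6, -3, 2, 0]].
The Jordan structure of A has elementary divisors (x + 1), (x - 5)^2, (x - 5). Arranging the block sizes at each eigenvalue in decreasing order and taking row products gives the invariant factors.

Invariant factors (smallest first, each dividing the next): x - 5, (x - 5)^2(x + 1).

Check: the last factor (x - 5)^2(x + 1) is the minimal polynomial, and the product (x - 5)^3(x + 1) is the characteristic polynomial.

x - 5, (x - 5)^2(x + 1)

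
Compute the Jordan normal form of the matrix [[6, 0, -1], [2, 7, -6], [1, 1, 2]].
The characteristic polynomial is det(xI - A) = (x - 5)^3, so the eigenvalues are 5 (algebraic multiplicity 3).

For λ = 5: rank(A - 5I) = 2, rank((A - 5I)^2) = 1, rank((A - 5I)^3) = 0. The eigenspace has dimension 3 - 2 = 1, so there is 1 Jordan block; the rank sequence gives block sizes [3].

Assembling the blocks gives the Jordan form J above.

J = [[5, 1, 0], [0, 5, 1], [0, 0, 5]]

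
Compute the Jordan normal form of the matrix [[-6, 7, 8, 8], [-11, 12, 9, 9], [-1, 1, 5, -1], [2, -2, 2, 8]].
J = [[1, 0, 0, 0], [0, 6, 1, 0], [0, 0, 6, 0], [0, 0, 0, 6]]

The characteristic polynomial is det(xI - A) = (x - 6)^3(x - 1), so the eigenvalues are 1 (algebraic multiplicity 1), 6 (algebraic multiplicity 3).

For λ = 1: algebraic multiplicity 1 gives one 1×1 block.

For λ = 6: rank(A - 6I) = 2, rank((A - 6I)^2) = 1. The eigenspace has dimension 4 - 2 = 2, so there are 2 Jordan blocks; the rank sequence gives block sizes [2, 1].

Assembling the blocks gives the Jordan form J above.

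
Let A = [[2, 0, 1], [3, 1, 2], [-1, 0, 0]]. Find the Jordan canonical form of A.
J = [[1, 1, 0], [0, 1, 1], [0, 0, 1]]

The characteristic polynomial is det(xI - A) = (x - 1)^3, so the eigenvalues are 1 (algebraic multiplicity 3).

For λ = 1: rank(A - I) = 2, rank((A - I)^2) = 1, rank((A - I)^3) = 0. The eigenspace has dimension 3 - 2 = 1, so there is 1 Jordan block; the rank sequence gives block sizes [3].

Assembling the blocks gives the Jordan form J above.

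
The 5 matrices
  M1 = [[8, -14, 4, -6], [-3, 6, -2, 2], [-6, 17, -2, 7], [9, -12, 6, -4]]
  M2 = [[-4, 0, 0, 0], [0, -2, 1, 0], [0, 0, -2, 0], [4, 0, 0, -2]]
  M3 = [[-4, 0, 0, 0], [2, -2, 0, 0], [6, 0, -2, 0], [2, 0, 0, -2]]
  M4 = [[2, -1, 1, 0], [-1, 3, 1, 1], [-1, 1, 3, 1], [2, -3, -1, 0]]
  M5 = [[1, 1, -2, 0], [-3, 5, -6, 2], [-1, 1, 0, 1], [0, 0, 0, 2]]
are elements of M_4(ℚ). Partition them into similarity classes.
3 classes: {M1, M4, M5}, {M2}, {M3}

Characteristic polynomials: χ_{M1} = (x - 2)^4, χ_{M2} = (x + 2)^3(x + 4), χ_{M3} = (x + 2)^3(x + 4), χ_{M4} = (x - 2)^4, χ_{M5} = (x - 2)^4.

{M1, M4, M5}: invariant factors (x - 2)^2, (x - 2)^2.

{M2}: invariant factors x + 2, (x + 2)^2(x + 4).

{M3}: invariant factors x + 2, x + 2, (x + 2)(x + 4).

Matrices are similar if and only if their invariant-factor lists agree; the partition into similarity classes is {M1, M4, M5}, {M2}, {M3}.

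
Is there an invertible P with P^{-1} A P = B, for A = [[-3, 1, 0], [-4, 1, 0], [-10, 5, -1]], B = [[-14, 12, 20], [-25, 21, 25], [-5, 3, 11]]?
No.

trace(A) = -3 but trace(B) = 18. The trace is a similarity invariant, so A and B are not similar.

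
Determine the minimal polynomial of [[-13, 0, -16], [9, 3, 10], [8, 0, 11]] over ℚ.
m_A(x) = (x - 3)^2(x + 5)

The characteristic polynomial factors as (x - 3)^2(x + 5). The minimal polynomial is ∏(x - λ)^{k_λ} where k_λ is the size of the largest Jordan block at λ.

For λ = -5: rank(A + 5I) = 2, and the largest Jordan block has size 1 (the smallest k with rank((A + 5I)^k) = rank((A + 5I)^(k+1))).
For λ = 3: rank(A - 3I) = 2, and the largest Jordan block has size 2 (the smallest k with rank((A - 3I)^k) = rank((A - 3I)^(k+1))).

So m_A(x) = (x - 3)^2(x + 5).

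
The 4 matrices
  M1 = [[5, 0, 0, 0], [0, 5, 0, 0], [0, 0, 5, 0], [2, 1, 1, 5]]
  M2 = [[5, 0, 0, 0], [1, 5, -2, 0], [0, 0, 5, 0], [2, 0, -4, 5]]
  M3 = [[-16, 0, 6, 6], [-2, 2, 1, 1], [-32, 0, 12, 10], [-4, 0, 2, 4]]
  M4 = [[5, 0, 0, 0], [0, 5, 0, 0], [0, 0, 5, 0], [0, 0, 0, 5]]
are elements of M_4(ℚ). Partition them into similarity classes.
3 classes: {M1, M2}, {M3}, {M4}

Characteristic polynomials: χ_{M1} = (x - 5)^4, χ_{M2} = (x - 5)^4, χ_{M3} = (x - 2)^3(x + 4), χ_{M4} = (x - 5)^4.

{M1, M2}: invariant factors x - 5, x - 5, (x - 5)^2.

{M3}: invariant factors x - 2, (x - 2)^2(x + 4).

{M4}: invariant factors x - 5, x - 5, x - 5, x - 5.

Matrices are similar if and only if their invariant-factor lists agree; the partition into similarity classes is {M1, M2}, {M3}, {M4}.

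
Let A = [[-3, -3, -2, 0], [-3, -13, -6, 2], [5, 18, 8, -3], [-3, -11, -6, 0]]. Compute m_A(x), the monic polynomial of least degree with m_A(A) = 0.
The characteristic polynomial factors as (x + 2)^4. The minimal polynomial is ∏(x - λ)^{k_λ} where k_λ is the size of the largest Jordan block at λ.

For λ = -2: rank(A + 2I) = 2, and the largest Jordan block has size 2 (the smallest k with rank((A + 2I)^k) = rank((A + 2I)^(k+1))).

So m_A(x) = (x + 2)^2.

m_A(x) = (x + 2)^2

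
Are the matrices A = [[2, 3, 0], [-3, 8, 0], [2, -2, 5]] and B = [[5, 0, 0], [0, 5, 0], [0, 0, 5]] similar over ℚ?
Both have characteristic polynomial (x - 5)^3, but the minimal polynomial of A is (x - 5)^2 while the minimal polynomial of B is x - 5. The minimal polynomial is a similarity invariant, so A and B are not similar.

No.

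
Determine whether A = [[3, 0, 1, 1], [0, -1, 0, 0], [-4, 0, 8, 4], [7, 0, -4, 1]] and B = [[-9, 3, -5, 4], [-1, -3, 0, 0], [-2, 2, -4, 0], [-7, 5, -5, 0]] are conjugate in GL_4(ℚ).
No.

trace(A) = 11 but trace(B) = -16. The trace is a similarity invariant, so A and B are not similar.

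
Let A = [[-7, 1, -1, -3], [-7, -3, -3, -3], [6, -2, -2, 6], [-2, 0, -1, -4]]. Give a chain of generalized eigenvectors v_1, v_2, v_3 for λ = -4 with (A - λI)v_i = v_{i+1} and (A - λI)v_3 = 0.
We seek v_1 ∈ ker((A + 4I)^3) \ ker((A + 4I)^2), then set v_{i+1} = (A + 4I) v_i.

One such chain is v_1 = [[-2, 0, 5, 0]]^T, v_2 = [[1, -1, -2, -1]]^T, v_3 = [[1, 1, -2, 0]]^T. Check: (A + 4I) v_3 = [[0, 0, 0, 0]]^T = 0.

v_1 = [[-2, 0, 5, 0]]^T, v_2 = [[1, -1, -2, -1]]^T, v_3 = [[1, 1, -2, 0]]^T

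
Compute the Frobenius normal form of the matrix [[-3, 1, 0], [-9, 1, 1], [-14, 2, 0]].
R = [[0, 0, -8], [1, 0, -4], [0, 1, -2]]

The invariant factors of A (the non-unit diagonal entries of the Smith normal form of xI - A over ℚ[x]) are (x + 2)(x^2 + 4), each dividing the next. The characteristic polynomial is their product, (x + 2)(x^2 + 4).

The rational canonical form is the block-diagonal matrix of companion matrices C(f_i):
R = [[0, 0, -8], [1, 0, -4], [0, 1, -2]].

Note the characteristic polynomial does not split into linear factors over ℚ, so A has no Jordan form over ℚ; the rational canonical form exists over any field.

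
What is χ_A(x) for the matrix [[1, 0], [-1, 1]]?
xI - A = [[x - 1, 0], [1, x - 1]].

Expanding det(xI - A) along the first row:
det(xI - A) = + (x - 1)·det([[x - 1]]) - (0)·det([[1]]).

Evaluating gives χ_A(x) = x^2 - 2x + 1 = (x - 1)^2.

χ_A(x) = (x - 1)^2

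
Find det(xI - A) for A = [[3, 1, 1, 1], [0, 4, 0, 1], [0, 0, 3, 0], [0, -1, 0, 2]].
χ_A(x) = (x - 3)^4

xI - A = [[x - 3, -1, -1, -1], [0, x - 4, 0, -1], [0, 0, x - 3, 0], [0, 1, 0, x - 2]].

Expanding det(xI - A) along the first row:
det(xI - A) = + (x - 3)·det([[x - 4, 0, -1], [0, x - 3, 0], [1, 0, x - 2]]) - (-1)·det([[0, 0, -1], [0, x - 3, 0], [0, 0, x - 2]]) + (-1)·det([[0, x - 4, -1], [0, 0, 0], [0, 1, x - 2]]) - (-1)·det([[0, x - 4, 0], [0, 0, x - 3], [0, 1, 0]]).

Evaluating gives χ_A(x) = x^4 - 12x^3 + 54x^2 - 108x + 81 = (x - 3)^4.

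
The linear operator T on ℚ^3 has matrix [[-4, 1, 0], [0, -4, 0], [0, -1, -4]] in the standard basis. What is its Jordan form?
The characteristic polynomial is det(xI - A) = (x + 4)^3, so the eigenvalues are -4 (algebraic multiplicity 3).

For λ = -4: rank(A + 4I) = 1, rank((A + 4I)^2) = 0. The eigenspace has dimension 3 - 1 = 2, so there are 2 Jordan blocks; the rank sequence gives block sizes [2, 1].

Assembling the blocks gives the Jordan form J above.

J = [[-4, 1, 0], [0, -4, 0], [0, 0, -4]]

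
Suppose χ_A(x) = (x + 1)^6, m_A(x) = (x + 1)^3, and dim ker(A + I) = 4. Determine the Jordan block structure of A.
λ = -1: algebraic multiplicity 6 (exponent in χ_A), largest block size 3 (exponent in m_A), 4 blocks (geometric multiplicity). These force block sizes [3, 1, 1, 1].

Jordan blocks: (-1, 3), (-1, 1), (-1, 1), (-1, 1)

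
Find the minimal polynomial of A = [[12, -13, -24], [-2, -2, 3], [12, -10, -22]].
The characteristic polynomial factors as (x + 4)^3. The minimal polynomial is ∏(x - λ)^{k_λ} where k_λ is the size of the largest Jordan block at λ.

For λ = -4: rank(A + 4I) = 2, and the largest Jordan block has size 3 (the smallest k with rank((A + 4I)^k) = rank((A + 4I)^(k+1))).

So m_A(x) = (x + 4)^3.

m_A(x) = (x + 4)^3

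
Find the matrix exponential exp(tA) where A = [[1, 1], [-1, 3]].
A has Jordan form J = [[2, 1], [0, 2]] with A = PJP^{-1}, so e^{tA} = P e^{tJ} P^{-1}.

For a Jordan block J_k(λ), e^{tJ_k(λ)} = e^{λt} · (I + tN + t^2 N^2/2! + ... + t^{k-1} N^{k-1}/(k-1)!) where N is the nilpotent superdiagonal part.

Assembling the blocks and conjugating back gives the entries of e^{tA} as shown above.

e^{tA} = [[(1 - t)*e^{2*t}, t*e^{2*t}], [-t*e^{2*t}, (t + 1)*e^{2*t}]]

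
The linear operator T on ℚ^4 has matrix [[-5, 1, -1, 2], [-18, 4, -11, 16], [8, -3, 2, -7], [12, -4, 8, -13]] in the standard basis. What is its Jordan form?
The characteristic polynomial is det(xI - A) = (x + 3)^4, so the eigenvalues are -3 (algebraic multiplicity 4).

For λ = -3: rank(A + 3I) = 2, rank((A + 3I)^2) = 1, rank((A + 3I)^3) = 0. The eigenspace has dimension 4 - 2 = 2, so there are 2 Jordan blocks; the rank sequence gives block sizes [3, 1].

Assembling the blocks gives the Jordan form J above.

J = [[-3, 1, 0, 0], [0, -3, 1, 0], [0, 0, -3, 0], [0, 0, 0, -3]]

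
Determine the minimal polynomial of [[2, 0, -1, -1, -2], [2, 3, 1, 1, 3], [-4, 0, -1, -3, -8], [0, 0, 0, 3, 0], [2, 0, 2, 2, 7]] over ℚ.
The characteristic polynomial factors as (x - 3)^4(x - 2). The minimal polynomial is ∏(x - λ)^{k_λ} where k_λ is the size of the largest Jordan block at λ.

For λ = 2: rank(A - 2I) = 4, and the largest Jordan block has size 1 (the smallest k with rank((A - 2I)^k) = rank((A - 2I)^(k+1))).
For λ = 3: rank(A - 3I) = 3, and the largest Jordan block has size 3 (the smallest k with rank((A - 3I)^k) = rank((A - 3I)^(k+1))).

So m_A(x) = (x - 3)^3(x - 2).

m_A(x) = (x - 3)^3(x - 2)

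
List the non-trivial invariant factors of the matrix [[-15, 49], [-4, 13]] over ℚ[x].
The Jordan structure of A has elementary divisors (x + 1)^2. Arranging the block sizes at each eigenvalue in decreasing order and taking row products gives the invariant factors.

Invariant factors (smallest first, each dividing the next): (x + 1)^2.

Check: the last factor (x + 1)^2 is the minimal polynomial, and the product (x + 1)^2 is the characteristic polynomial.

(x + 1)^2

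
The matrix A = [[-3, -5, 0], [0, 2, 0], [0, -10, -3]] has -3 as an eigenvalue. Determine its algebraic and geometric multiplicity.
algebraic multiplicity 2, geometric multiplicity 2

The characteristic polynomial is (x - 2)(x + 3)^2, so the factor x + 3 appears with exponent 2: the algebraic multiplicity is 2.

rank(A + 3I) = 1, so the eigenspace has dimension 3 - 1 = 2: the geometric multiplicity is 2.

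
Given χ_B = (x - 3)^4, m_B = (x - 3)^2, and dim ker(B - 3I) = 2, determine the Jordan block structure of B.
Jordan blocks: (3, 2), (3, 2)

λ = 3: algebraic multiplicity 4 (exponent in χ_B), largest block size 2 (exponent in m_B), 2 blocks (geometric multiplicity). These force block sizes [2, 2].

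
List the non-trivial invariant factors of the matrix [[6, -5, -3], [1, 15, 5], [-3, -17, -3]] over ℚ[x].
(x - 6)^3

The Jordan structure of A has elementary divisors (x - 6)^3. Arranging the block sizes at each eigenvalue in decreasing order and taking row products gives the invariant factors.

Invariant factors (smallest first, each dividing the next): (x - 6)^3.

Check: the last factor (x - 6)^3 is the minimal polynomial, and the product (x - 6)^3 is the characteristic polynomial.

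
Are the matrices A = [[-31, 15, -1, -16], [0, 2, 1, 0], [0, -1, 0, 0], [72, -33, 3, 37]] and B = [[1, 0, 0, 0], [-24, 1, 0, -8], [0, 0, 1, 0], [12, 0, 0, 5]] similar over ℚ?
Both have characteristic polynomial (x - 5)(x - 1)^3, but the minimal polynomial of A is (x - 5)(x - 1)^2 while the minimal polynomial of B is (x - 5)(x - 1). The minimal polynomial is a similarity invariant, so A and B are not similar.

No.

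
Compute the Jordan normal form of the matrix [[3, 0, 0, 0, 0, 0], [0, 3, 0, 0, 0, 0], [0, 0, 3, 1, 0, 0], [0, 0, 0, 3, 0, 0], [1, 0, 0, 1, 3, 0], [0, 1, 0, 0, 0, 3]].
The characteristic polynomial is det(xI - A) = (x - 3)^6, so the eigenvalues are 3 (algebraic multiplicity 6).

For λ = 3: rank(A - 3I) = 3, rank((A - 3I)^2) = 0. The eigenspace has dimension 6 - 3 = 3, so there are 3 Jordan blocks; the rank sequence gives block sizes [2, 2, 2].

Assembling the blocks gives the Jordan form J above.

J = [[3, 1, 0, 0, 0, 0], [0, 3, 0, 0, 0, 0], [0, 0, 3, 1, 0, 0], [0, 0, 0, 3, 0, 0], [0, 0, 0, 0, 3, 1], [0, 0, 0, 0, 0, 3]]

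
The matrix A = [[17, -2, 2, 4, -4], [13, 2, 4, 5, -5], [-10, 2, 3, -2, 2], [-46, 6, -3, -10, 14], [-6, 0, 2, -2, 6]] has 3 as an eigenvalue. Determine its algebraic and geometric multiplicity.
The characteristic polynomial is (x - 4)^3(x - 3)^2, so the factor x - 3 appears with exponent 2: the algebraic multiplicity is 2.

rank(A - 3I) = 3, so the eigenspace has dimension 5 - 3 = 2: the geometric multiplicity is 2.

algebraic multiplicity 2, geometric multiplicity 2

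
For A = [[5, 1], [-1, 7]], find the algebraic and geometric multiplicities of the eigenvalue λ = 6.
algebraic multiplicity 2, geometric multiplicity 1

The characteristic polynomial is (x - 6)^2, so the factor x - 6 appears with exponent 2: the algebraic multiplicity is 2.

rank(A - 6I) = 1, so the eigenspace has dimension 2 - 1 = 1: the geometric multiplicity is 1.

Since 1 < 2, A is not diagonalizable.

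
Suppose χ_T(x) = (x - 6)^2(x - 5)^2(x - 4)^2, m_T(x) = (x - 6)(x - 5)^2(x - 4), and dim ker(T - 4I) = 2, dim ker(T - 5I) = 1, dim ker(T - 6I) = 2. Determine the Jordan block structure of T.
λ = 4: algebraic multiplicity 2 (exponent in χ_T), largest block size 1 (exponent in m_T), 2 blocks (geometric multiplicity). These force block sizes [1, 1].
λ = 5: algebraic multiplicity 2 (exponent in χ_T), largest block size 2 (exponent in m_T), 1 block (geometric multiplicity). This forces block sizes [2].
λ = 6: algebraic multiplicity 2 (exponent in χ_T), largest block size 1 (exponent in m_T), 2 blocks (geometric multiplicity). These force block sizes [1, 1].

Jordan blocks: (4, 1), (4, 1), (5, 2), (6, 1), (6, 1)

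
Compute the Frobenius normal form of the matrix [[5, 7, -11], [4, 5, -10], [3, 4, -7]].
The invariant factors of A (the non-unit diagonal entries of the Smith normal form of xI - A over ℚ[x]) are x^2(x - 3), each dividing the next. The characteristic polynomial is their product, x^2(x - 3).

The rational canonical form is the block-diagonal matrix of companion matrices C(f_i):
R = [[0, 0, 0], [1, 0, 0], [0, 1, 3]].

R = [[0, 0, 0], [1, 0, 0], [0, 1, 3]]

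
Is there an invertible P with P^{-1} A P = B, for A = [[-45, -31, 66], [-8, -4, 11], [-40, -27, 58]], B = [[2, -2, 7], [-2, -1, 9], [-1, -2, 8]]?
Two matrices over a field are similar if and only if they have the same invariant factors.

Both A and B have characteristic polynomial (x - 3)^3 and minimal polynomial (x - 3)^3. Computing further, both have invariant factors (x - 3)^3. Hence A and B are similar.

Yes.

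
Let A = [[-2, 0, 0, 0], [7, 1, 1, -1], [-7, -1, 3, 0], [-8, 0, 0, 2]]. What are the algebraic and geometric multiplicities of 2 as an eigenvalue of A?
algebraic multiplicity 3, geometric multiplicity 1

The characteristic polynomial is (x - 2)^3(x + 2), so the factor x - 2 appears with exponent 3: the algebraic multiplicity is 3.

rank(A - 2I) = 3, so the eigenspace has dimension 4 - 3 = 1: the geometric multiplicity is 1.

Since 1 < 3, A is not diagonalizable.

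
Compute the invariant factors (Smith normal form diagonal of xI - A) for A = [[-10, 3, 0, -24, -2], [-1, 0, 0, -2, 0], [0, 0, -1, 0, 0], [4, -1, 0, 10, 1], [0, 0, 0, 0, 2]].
The Jordan structure of A has elementary divisors (x + 1)^2, (x + 1), (x - 2)^2. Arranging the block sizes at each eigenvalue in decreasing order and taking row products gives the invariant factors.

Invariant factors (smallest first, each dividing the next): x + 1, (x - 2)^2(x + 1)^2.

Check: the last factor (x - 2)^2(x + 1)^2 is the minimal polynomial, and the product (x - 2)^2(x + 1)^3 is the characteristic polynomial.

x + 1, (x - 2)^2(x + 1)^2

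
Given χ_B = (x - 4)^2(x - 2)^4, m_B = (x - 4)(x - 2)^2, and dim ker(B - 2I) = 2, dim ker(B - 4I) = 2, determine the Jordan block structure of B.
Jordan blocks: (2, 2), (2, 2), (4, 1), (4, 1)

λ = 2: algebraic multiplicity 4 (exponent in χ_B), largest block size 2 (exponent in m_B), 2 blocks (geometric multiplicity). These force block sizes [2, 2].
λ = 4: algebraic multiplicity 2 (exponent in χ_B), largest block size 1 (exponent in m_B), 2 blocks (geometric multiplicity). These force block sizes [1, 1].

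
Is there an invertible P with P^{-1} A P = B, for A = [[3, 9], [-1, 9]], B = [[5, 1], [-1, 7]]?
Two matrices over a field are similar if and only if they have the same invariant factors.

Both A and B have characteristic polynomial (x - 6)^2 and minimal polynomial (x - 6)^2. Computing further, both have invariant factors (x - 6)^2. Hence A and B are similar.

Yes.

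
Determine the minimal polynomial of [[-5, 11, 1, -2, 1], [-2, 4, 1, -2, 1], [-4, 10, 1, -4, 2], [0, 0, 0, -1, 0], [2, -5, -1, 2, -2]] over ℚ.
m_A(x) = (x - 1)(x + 1)^2

The characteristic polynomial factors as (x - 1)(x + 1)^4. The minimal polynomial is ∏(x - λ)^{k_λ} where k_λ is the size of the largest Jordan block at λ.

For λ = -1: rank(A + I) = 2, and the largest Jordan block has size 2 (the smallest k with rank((A + I)^k) = rank((A + I)^(k+1))).
For λ = 1: rank(A - I) = 4, and the largest Jordan block has size 1 (the smallest k with rank((A - I)^k) = rank((A - I)^(k+1))).

So m_A(x) = (x - 1)(x + 1)^2.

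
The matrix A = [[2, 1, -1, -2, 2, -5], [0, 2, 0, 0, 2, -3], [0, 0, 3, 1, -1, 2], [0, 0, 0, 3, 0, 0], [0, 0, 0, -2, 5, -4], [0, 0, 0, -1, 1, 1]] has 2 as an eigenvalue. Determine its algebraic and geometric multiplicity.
The characteristic polynomial is (x - 3)^4(x - 2)^2, so the factor x - 2 appears with exponent 2: the algebraic multiplicity is 2.

rank(A - 2I) = 5, so the eigenspace has dimension 6 - 5 = 1: the geometric multiplicity is 1.

Since 1 < 2, A is not diagonalizable.

algebraic multiplicity 2, geometric multiplicity 1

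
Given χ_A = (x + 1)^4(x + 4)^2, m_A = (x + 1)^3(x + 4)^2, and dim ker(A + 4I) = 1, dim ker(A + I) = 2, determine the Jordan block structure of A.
λ = -4: algebraic multiplicity 2 (exponent in χ_A), largest block size 2 (exponent in m_A), 1 block (geometric multiplicity). This forces block sizes [2].
λ = -1: algebraic multiplicity 4 (exponent in χ_A), largest block size 3 (exponent in m_A), 2 blocks (geometric multiplicity). These force block sizes [3, 1].

Jordan blocks: (-4, 2), (-1, 3), (-1, 1)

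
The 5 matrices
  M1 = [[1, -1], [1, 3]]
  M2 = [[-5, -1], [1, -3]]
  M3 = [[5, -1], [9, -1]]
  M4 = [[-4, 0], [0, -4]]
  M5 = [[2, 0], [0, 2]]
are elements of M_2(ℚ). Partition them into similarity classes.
Characteristic polynomials: χ_{M1} = (x - 2)^2, χ_{M2} = (x + 4)^2, χ_{M3} = (x - 2)^2, χ_{M4} = (x + 4)^2, χ_{M5} = (x - 2)^2.

{M1, M3}: invariant factors (x - 2)^2.

{M2}: invariant factors (x + 4)^2.

{M4}: invariant factors x + 4, x + 4.

{M5}: invariant factors x - 2, x - 2.

Matrices are similar if and only if their invariant-factor lists agree; the partition into similarity classes is {M1, M3}, {M2}, {M4}, {M5}.

4 classes: {M1, M3}, {M2}, {M4}, {M5}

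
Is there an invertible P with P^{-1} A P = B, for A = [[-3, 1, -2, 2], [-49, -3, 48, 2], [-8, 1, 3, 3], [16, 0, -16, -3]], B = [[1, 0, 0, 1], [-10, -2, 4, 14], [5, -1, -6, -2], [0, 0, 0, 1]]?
Yes.

Two matrices over a field are similar if and only if they have the same invariant factors.

Both A and B have characteristic polynomial (x - 1)^2(x + 4)^2 and minimal polynomial (x - 1)^2(x + 4)^2. Computing further, both have invariant factors (x - 1)^2(x + 4)^2. Hence A and B are similar.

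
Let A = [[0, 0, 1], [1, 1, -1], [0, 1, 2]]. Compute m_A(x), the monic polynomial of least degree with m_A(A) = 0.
m_A(x) = (x - 1)^3

The characteristic polynomial factors as (x - 1)^3. The minimal polynomial is ∏(x - λ)^{k_λ} where k_λ is the size of the largest Jordan block at λ.

For λ = 1: rank(A - I) = 2, and the largest Jordan block has size 3 (the smallest k with rank((A - I)^k) = rank((A - I)^(k+1))).

So m_A(x) = (x - 1)^3.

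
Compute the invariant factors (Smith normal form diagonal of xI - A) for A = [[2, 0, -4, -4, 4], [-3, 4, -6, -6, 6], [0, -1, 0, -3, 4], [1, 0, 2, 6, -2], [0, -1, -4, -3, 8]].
x - 4, (x - 4)^2, (x - 4)^2

The Jordan structure of A has elementary divisors (x - 4)^2, (x - 4)^2, (x - 4). Arranging the block sizes at each eigenvalue in decreasing order and taking row products gives the invariant factors.

Invariant factors (smallest first, each dividing the next): x - 4, (x - 4)^2, (x - 4)^2.

Check: the last factor (x - 4)^2 is the minimal polynomial, and the product (x - 4)^5 is the characteristic polynomial.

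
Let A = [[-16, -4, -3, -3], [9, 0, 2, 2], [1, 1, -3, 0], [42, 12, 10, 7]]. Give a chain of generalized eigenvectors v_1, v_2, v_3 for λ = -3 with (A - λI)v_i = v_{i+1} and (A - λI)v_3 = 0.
v_1 = [[2, -1, 0, -6]]^T, v_2 = [[-4, 3, 1, 12]]^T, v_3 = [[1, -1, -1, -2]]^T

We seek v_1 ∈ ker((A + 3I)^3) \ ker((A + 3I)^2), then set v_{i+1} = (A + 3I) v_i.

One such chain is v_1 = [[2, -1, 0, -6]]^T, v_2 = [[-4, 3, 1, 12]]^T, v_3 = [[1, -1, -1, -2]]^T. Check: (A + 3I) v_3 = [[0, 0, 0, 0]]^T = 0.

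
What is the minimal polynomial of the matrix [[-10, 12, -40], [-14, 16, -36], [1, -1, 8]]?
m_A(x) = (x - 6)^2(x - 2)

The characteristic polynomial factors as (x - 6)^2(x - 2). The minimal polynomial is ∏(x - λ)^{k_λ} where k_λ is the size of the largest Jordan block at λ.

For λ = 2: rank(A - 2I) = 2, and the largest Jordan block has size 1 (the smallest k with rank((A - 2I)^k) = rank((A - 2I)^(k+1))).
For λ = 6: rank(A - 6I) = 2, and the largest Jordan block has size 2 (the smallest k with rank((A - 6I)^k) = rank((A - 6I)^(k+1))).

So m_A(x) = (x - 6)^2(x - 2).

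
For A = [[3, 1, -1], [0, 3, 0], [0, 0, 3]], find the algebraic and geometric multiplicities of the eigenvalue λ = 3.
algebraic multiplicity 3, geometric multiplicity 2

The characteristic polynomial is (x - 3)^3, so the factor x - 3 appears with exponent 3: the algebraic multiplicity is 3.

rank(A - 3I) = 1, so the eigenspace has dimension 3 - 1 = 2: the geometric multiplicity is 2.

Since 2 < 3, A is not diagonalizable.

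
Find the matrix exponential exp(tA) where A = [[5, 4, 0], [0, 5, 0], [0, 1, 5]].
A has Jordan form J = [[5, 1, 0], [0, 5, 0], [0, 0, 5]] with A = PJP^{-1}, so e^{tA} = P e^{tJ} P^{-1}.

For a Jordan block J_k(λ), e^{tJ_k(λ)} = e^{λt} · (I + tN + t^2 N^2/2! + ... + t^{k-1} N^{k-1}/(k-1)!) where N is the nilpotent superdiagonal part.

Assembling the blocks and conjugating back gives the entries of e^{tA} as shown above.

e^{tA} = [[e^{5*t}, 4*t*e^{5*t}, 0], [0, e^{5*t}, 0], [0, t*e^{5*t}, e^{5*t}]]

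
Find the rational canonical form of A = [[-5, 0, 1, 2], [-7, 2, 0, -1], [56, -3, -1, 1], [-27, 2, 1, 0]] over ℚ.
The invariant factors of A (the non-unit diagonal entries of the Smith normal form of xI - A over ℚ[x]) are (x^2 + 2x - 6)^2, each dividing the next. The characteristic polynomial is their product, (x^2 + 2x - 6)^2.

The rational canonical form is the block-diagonal matrix of companion matrices C(f_i):
R = [[0, 0, 0, -36], [1, 0, 0, 24], [0, 1, 0, 8], [0, 0, 1, -4]].

Note the characteristic polynomial does not split into linear factors over ℚ, so A has no Jordan form over ℚ; the rational canonical form exists over any field.

R = [[0, 0, 0, -36], [1, 0, 0, 24], [0, 1, 0, 8], [0, 0, 1, -4]]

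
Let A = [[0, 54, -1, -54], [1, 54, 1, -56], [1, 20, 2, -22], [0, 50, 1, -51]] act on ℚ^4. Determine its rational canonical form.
The invariant factors of A (the non-unit diagonal entries of the Smith normal form of xI - A over ℚ[x]) are (x - 5)(x^3 + x - 4), each dividing the next. The characteristic polynomial is their product, (x - 5)(x^3 + x - 4).

The rational canonical form is the block-diagonal matrix of companion matrices C(f_i):
R = [[0, 0, 0, -20], [1, 0, 0, 9], [0, 1, 0, -1], [0, 0, 1, 5]].

Note the characteristic polynomial does not split into linear factors over ℚ, so A has no Jordan form over ℚ; the rational canonical form exists over any field.

R = [[0, 0, 0, -20], [1, 0, 0, 9], [0, 1, 0, -1], [0, 0, 1, 5]]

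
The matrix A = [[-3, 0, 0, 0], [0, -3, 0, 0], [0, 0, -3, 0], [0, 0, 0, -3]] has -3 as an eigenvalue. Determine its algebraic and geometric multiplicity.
The characteristic polynomial is (x + 3)^4, so the factor x + 3 appears with exponent 4: the algebraic multiplicity is 4.

rank(A + 3I) = 0, so the eigenspace has dimension 4 - 0 = 4: the geometric multiplicity is 4.

algebraic multiplicity 4, geometric multiplicity 4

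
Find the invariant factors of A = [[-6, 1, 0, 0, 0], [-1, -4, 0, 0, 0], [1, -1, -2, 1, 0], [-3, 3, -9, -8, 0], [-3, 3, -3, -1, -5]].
The Jordan structure of A has elementary divisors (x + 5)^2, (x + 5)^2, (x + 5). Arranging the block sizes at each eigenvalue in decreasing order and taking row products gives the invariant factors.

Invariant factors (smallest first, each dividing the next): x + 5, (x + 5)^2, (x + 5)^2.

Check: the last factor (x + 5)^2 is the minimal polynomial, and the product (x + 5)^5 is the characteristic polynomial.

x + 5, (x + 5)^2, (x + 5)^2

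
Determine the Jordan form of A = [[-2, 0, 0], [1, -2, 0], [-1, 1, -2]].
J = [[-2, 1, 0], [0, -2, 1], [0, 0, -2]]

The characteristic polynomial is det(xI - A) = (x + 2)^3, so the eigenvalues are -2 (algebraic multiplicity 3).

For λ = -2: rank(A + 2I) = 2, rank((A + 2I)^2) = 1, rank((A + 2I)^3) = 0. The eigenspace has dimension 3 - 2 = 1, so there is 1 Jordan block; the rank sequence gives block sizes [3].

Assembling the blocks gives the Jordan form J above.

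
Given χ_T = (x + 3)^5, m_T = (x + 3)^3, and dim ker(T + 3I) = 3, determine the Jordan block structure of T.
λ = -3: algebraic multiplicity 5 (exponent in χ_T), largest block size 3 (exponent in m_T), 3 blocks (geometric multiplicity). These force block sizes [3, 1, 1].

Jordan blocks: (-3, 3), (-3, 1), (-3, 1)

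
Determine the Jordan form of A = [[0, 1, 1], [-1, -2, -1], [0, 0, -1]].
J = [[-1, 1, 0], [0, -1, 0], [0, 0, -1]]

The characteristic polynomial is det(xI - A) = (x + 1)^3, so the eigenvalues are -1 (algebraic multiplicity 3).

For λ = -1: rank(A + I) = 1, rank((A + I)^2) = 0. The eigenspace has dimension 3 - 1 = 2, so there are 2 Jordan blocks; the rank sequence gives block sizes [2, 1].

Assembling the blocks gives the Jordan form J above.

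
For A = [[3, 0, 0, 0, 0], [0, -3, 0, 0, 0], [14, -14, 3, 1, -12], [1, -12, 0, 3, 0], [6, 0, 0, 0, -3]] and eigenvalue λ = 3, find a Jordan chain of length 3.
v_1 = [[1, 0, 1, -1, 1]]^T, v_2 = [[0, 0, 1, 1, 0]]^T, v_3 = [[0, 0, 1, 0, 0]]^T

We seek v_1 ∈ ker((A - 3I)^3) \ ker((A - 3I)^2), then set v_{i+1} = (A - 3I) v_i.

One such chain is v_1 = [[1, 0, 1, -1, 1]]^T, v_2 = [[0, 0, 1, 1, 0]]^T, v_3 = [[0, 0, 1, 0, 0]]^T. Check: (A - 3I) v_3 = [[0, 0, 0, 0, 0]]^T = 0.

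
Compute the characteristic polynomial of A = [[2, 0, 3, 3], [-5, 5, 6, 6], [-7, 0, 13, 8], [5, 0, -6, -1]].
χ_A(x) = (x - 5)^3(x - 4)

xI - A = [[x - 2, 0, -3, -3], [5, x - 5, -6, -6], [7, 0, x - 13, -8], [-5, 0, 6, x + 1]].

Expanding det(xI - A) along the first row:
det(xI - A) = + (x - 2)·det([[x - 5, -6, -6], [0, x - 13, -8], [0, 6, x + 1]]) - (0)·det([[5, -6, -6], [7, x - 13, -8], [-5, 6, x + 1]]) + (-3)·det([[5, x - 5, -6], [7, 0, -8], [-5, 0, x + 1]]) - (-3)·det([[5, x - 5, -6], [7, 0, x - 13], [-5, 0, 6]]).

Evaluating gives χ_A(x) = x^4 - 19x^3 + 135x^2 - 425x + 500 = (x - 5)^3(x - 4).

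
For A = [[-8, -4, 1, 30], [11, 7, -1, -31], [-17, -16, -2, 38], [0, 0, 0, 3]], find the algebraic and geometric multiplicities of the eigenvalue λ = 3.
The characteristic polynomial is (x - 3)^2(x + 3)^2, so the factor x - 3 appears with exponent 2: the algebraic multiplicity is 2.

rank(A - 3I) = 3, so the eigenspace has dimension 4 - 3 = 1: the geometric multiplicity is 1.

Since 1 < 2, A is not diagonalizable.

algebraic multiplicity 2, geometric multiplicity 1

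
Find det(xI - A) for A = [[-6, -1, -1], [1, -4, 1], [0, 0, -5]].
χ_A(x) = (x + 5)^3

xI - A = [[x + 6, 1, 1], [-1, x + 4, -1], [0, 0, x + 5]].

Expanding det(xI - A) along the first row:
det(xI - A) = + (x + 6)·det([[x + 4, -1], [0, x + 5]]) - (1)·det([[-1, -1], [0, x + 5]]) + (1)·det([[-1, x + 4], [0, 0]]).

Evaluating gives χ_A(x) = x^3 + 15x^2 + 75x + 125 = (x + 5)^3.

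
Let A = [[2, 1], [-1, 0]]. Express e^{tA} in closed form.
A has Jordan form J = [[1, 1], [0, 1]] with A = PJP^{-1}, so e^{tA} = P e^{tJ} P^{-1}.

For a Jordan block J_k(λ), e^{tJ_k(λ)} = e^{λt} · (I + tN + t^2 N^2/2! + ... + t^{k-1} N^{k-1}/(k-1)!) where N is the nilpotent superdiagonal part.

Assembling the blocks and conjugating back gives the entries of e^{tA} as shown above.

e^{tA} = [[(t + 1)*e^{t}, t*e^{t}], [-t*e^{t}, (1 - t)*e^{t}]]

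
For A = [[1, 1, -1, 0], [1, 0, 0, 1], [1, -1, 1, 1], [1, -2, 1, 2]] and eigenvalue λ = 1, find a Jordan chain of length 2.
We seek v_1 ∈ ker((A - I)^2) \ ker(A - I), then set v_{i+1} = (A - I) v_i.

One such chain is v_1 = [[-1, 3, 2, 3]]^T, v_2 = [[1, -1, -1, -2]]^T. Check: (A - I) v_2 = [[0, 0, 0, 0]]^T = 0.

v_1 = [[-1, 3, 2, 3]]^T, v_2 = [[1, -1, -1, -2]]^T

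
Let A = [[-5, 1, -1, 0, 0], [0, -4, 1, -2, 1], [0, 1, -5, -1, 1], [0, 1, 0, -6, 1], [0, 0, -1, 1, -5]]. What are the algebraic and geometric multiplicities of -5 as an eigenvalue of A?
The characteristic polynomial is (x + 5)^5, so the factor x + 5 appears with exponent 5: the algebraic multiplicity is 5.

rank(A + 5I) = 3, so the eigenspace has dimension 5 - 3 = 2: the geometric multiplicity is 2.

Since 2 < 5, A is not diagonalizable.

algebraic multiplicity 5, geometric multiplicity 2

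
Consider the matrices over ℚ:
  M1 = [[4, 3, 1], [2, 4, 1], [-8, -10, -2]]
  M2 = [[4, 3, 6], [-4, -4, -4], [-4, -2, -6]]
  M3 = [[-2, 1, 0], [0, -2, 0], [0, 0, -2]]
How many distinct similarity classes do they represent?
2 classes: {M1}, {M2, M3}

Characteristic polynomials: χ_{M1} = (x - 2)^3, χ_{M2} = (x + 2)^3, χ_{M3} = (x + 2)^3.

{M1}: invariant factors (x - 2)^3.

{M2, M3}: invariant factors x + 2, (x + 2)^2.

Matrices are similar if and only if their invariant-factor lists agree; the partition into similarity classes is {M1}, {M2, M3}.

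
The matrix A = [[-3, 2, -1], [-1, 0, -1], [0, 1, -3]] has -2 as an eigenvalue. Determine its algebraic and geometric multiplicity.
The characteristic polynomial is (x + 2)^3, so the factor x + 2 appears with exponent 3: the algebraic multiplicity is 3.

rank(A + 2I) = 2, so the eigenspace has dimension 3 - 2 = 1: the geometric multiplicity is 1.

Since 1 < 3, A is not diagonalizable.

algebraic multiplicity 3, geometric multiplicity 1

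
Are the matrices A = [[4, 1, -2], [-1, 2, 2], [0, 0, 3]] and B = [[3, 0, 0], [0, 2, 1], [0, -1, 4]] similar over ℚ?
Yes.

Two matrices over a field are similar if and only if they have the same invariant factors.

Both A and B have characteristic polynomial (x - 3)^3 and minimal polynomial (x - 3)^2. Computing further, both have invariant factors x - 3, (x - 3)^2. Hence A and B are similar.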